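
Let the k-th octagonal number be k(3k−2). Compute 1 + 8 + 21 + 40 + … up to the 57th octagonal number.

Σ i(3i−2) = 3Σi² − 2Σi over i = 1..57.
Σi = 1653 and Σi² = 63365.
3·63365 − 2·1653 = 186789.

186789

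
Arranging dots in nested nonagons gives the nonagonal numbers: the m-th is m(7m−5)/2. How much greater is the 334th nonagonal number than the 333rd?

Consecutive nonagonal numbers differ by 7n − 6: here 7·334 − 6 = 2332.

2332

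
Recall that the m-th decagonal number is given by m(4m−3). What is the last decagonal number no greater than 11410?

Solve n(4n−3) ≤ 11410 for integer n.
n = 53 gives 11077 ≤ 11410, while n = 54 gives 11502 > 11410; so the answer is 11077.

11077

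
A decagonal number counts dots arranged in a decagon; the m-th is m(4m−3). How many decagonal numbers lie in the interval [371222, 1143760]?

230

The n-th decagonal number is n(4n−3).
Smallest index with value ≥ 371222: n = 306 (giving 373626).
Largest index with value ≤ 1143760: n = 535 (giving 1143295).
Indices 306 through 535: 230 terms.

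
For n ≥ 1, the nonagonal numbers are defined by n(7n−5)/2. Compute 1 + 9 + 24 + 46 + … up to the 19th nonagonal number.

8170

Σ i(7i−5)/2 = (7Σi² − 5Σi) / 2 over i = 1..19.
Σi = 190 and Σi² = 2470.
(7·2470 − 5·190) / 2 = 16340/2 = 8170.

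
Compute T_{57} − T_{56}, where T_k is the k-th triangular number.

57

Consecutive triangular numbers differ by n: T_{57} − T_{56} = 57.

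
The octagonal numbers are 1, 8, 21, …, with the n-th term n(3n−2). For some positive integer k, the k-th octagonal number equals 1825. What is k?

Set n(3n−2) = 1825, giving 3n² − 2n − 1825 = 0.
So n = (2 + 148) / 6 = 150/6 = 25.

25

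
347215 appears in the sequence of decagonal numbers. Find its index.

Set n(4n−3) = 347215, giving 4n² − 3n − 347215 = 0.
The discriminant is 9 + 16·347215 = 5555449, and √5555449 = 2357.
So n = (3 + 2357) / 8 = 2360/8 = 295.
Check: 295·(4·295 − 3) = 347215. ✓

295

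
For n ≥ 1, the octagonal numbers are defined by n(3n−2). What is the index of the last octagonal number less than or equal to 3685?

Solve n(3n−2) ≤ 3685 for integer n.
n = 35 gives 3605 ≤ 3685, while n = 36 gives 3816 > 3685; so the answer is index 35.

35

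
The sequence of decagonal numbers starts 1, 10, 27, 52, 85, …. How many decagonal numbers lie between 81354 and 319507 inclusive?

141

The n-th decagonal number is n(4n−3).
Smallest index with value ≥ 81354: n = 143 (giving 81367).
Largest index with value ≤ 319507: n = 283 (giving 319507).
Indices 143 through 283: 141 terms.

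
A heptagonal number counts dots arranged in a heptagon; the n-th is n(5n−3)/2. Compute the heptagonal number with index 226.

The 226th heptagonal number is n(5n−3)/2 with n = 226.
226·(5·226 − 3)/2 = 226·1127/2 = 127351.

127351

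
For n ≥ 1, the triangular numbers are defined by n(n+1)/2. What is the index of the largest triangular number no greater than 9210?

Solve n(n+1)/2 ≤ 9210 for integer n.
n = 135 gives 9180 ≤ 9210, while n = 136 gives 9316 > 9210; so the answer is index 135.

135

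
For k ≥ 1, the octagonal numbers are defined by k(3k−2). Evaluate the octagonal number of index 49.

7105

The 49th octagonal number is n(3n−2) with n = 49.
49·(3·49 − 2) = 49·145 = 7105.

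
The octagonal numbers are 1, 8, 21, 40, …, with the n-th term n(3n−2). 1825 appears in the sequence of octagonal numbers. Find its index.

25

Set n(3n−2) = 1825, giving 3n² − 2n − 1825 = 0.
The discriminant is 4 + 12·1825 = 21904, and √21904 = 148.
So n = (2 + 148) / 6 = 150/6 = 25.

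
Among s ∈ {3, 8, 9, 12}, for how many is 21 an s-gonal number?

2

s = 3: P(3, 6) = 21. ✓
s = 8: P(8, 3) = 21. ✓
s = 9: P(9, 2) = 9 and P(9, 3) = 24; 21 is not s-gonal.
s = 12: P(12, 2) = 12 and P(12, 3) = 33; 21 is not s-gonal.
Hits: s ∈ {3, 8} → 2.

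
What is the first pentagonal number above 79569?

Solve n(3n−1)/2 > 79569 for integer n.
The largest n with value ≤ 79569 is 230 (since 79235 ≤ 79569 < 79926), so the first above is n = 231, value 79926.

79926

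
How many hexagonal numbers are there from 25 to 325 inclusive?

The n-th hexagonal number is n(2n−1).
Smallest index with value ≥ 25: n = 4 (giving 28).
Largest index with value ≤ 325: n = 13 (giving 325).
Indices 4 through 13: 10 terms.

10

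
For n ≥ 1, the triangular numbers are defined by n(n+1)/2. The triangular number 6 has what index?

Set n(n+1)/2 = 6, giving n² + n − 12 = 0.
The discriminant is 1 + 8·6 = 49, and √49 = 7.
So n = (-1 + 7) / 2 = 6/2 = 3.

3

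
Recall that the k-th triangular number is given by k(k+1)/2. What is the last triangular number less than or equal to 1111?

Solve n(n+1)/2 ≤ 1111 for integer n.
n = 46 gives 1081 ≤ 1111, while n = 47 gives 1128 > 1111; so the answer is 1081.

1081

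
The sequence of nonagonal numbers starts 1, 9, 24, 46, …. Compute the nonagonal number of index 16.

The 16th nonagonal number is n(7n−5)/2 with n = 16.
16·(7·16 − 5)/2 = 16·107/2 = 856.

856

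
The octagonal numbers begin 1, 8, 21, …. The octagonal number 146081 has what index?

Set n(3n−2) = 146081, giving 3n² − 2n − 146081 = 0.
The discriminant is 4 + 12·146081 = 1752976, and √1752976 = 1324.
So n = (2 + 1324) / 6 = 1326/6 = 221.
Check: 221·(3·221 − 2) = 146081. ✓

221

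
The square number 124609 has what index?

353

We need n² = 124609, so n = √124609 = 353.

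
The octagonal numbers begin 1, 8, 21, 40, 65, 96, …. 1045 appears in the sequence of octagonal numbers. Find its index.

Set n(3n−2) = 1045, giving 3n² − 2n − 1045 = 0.
The discriminant is 4 + 12·1045 = 12544, and √12544 = 112.
So n = (2 + 112) / 6 = 114/6 = 19.
Check: 19·(3·19 − 2) = 1045. ✓

19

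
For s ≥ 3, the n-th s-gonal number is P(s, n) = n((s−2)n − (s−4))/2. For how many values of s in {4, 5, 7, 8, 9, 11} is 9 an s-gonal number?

2

s = 4: P(4, 3) = 9. ✓
s = 5: P(5, 2) = 5 and P(5, 3) = 12; 9 is not s-gonal.
s = 7: P(7, 2) = 7 and P(7, 3) = 18; 9 is not s-gonal.
s = 8: P(8, 2) = 8 and P(8, 3) = 21; 9 is not s-gonal.
s = 9: P(9, 2) = 9. ✓
s = 11: P(11, 1) = 1 and P(11, 2) = 11; 9 is not s-gonal.
Hits: s ∈ {4, 9} → 2.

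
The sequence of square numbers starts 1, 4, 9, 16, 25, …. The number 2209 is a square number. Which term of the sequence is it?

47

We need n² = 2209, so n = √2209 = 47.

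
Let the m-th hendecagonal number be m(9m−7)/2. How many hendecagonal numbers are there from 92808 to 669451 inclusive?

243

The n-th hendecagonal number is n(9n−7)/2.
Smallest index with value ≥ 92808: n = 144 (giving 92808).
Largest index with value ≤ 669451: n = 386 (giving 669131).
Indices 144 through 386: 243 terms.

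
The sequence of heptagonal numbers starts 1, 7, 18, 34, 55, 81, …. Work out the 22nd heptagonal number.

22·(5·22 − 3)/2 = 22·107/2 = 1177.

1177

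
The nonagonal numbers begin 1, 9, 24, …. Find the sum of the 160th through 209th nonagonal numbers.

Σ i(7i−5)/2 = (7Σi² − 5Σi) / 2 over i = 160..209.
Σi = 21945 − 12720 = 9225 and Σi² = 3064985 − 1352560 = 1712425.
(7·1712425 − 5·9225) / 2 = 11940850/2 = 5970425.

5970425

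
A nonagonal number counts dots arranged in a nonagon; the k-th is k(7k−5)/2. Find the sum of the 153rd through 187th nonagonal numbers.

Σ i(7i−5)/2 = (7Σi² − 5Σi) / 2 over i = 153..187.
Σi = 17578 − 11628 = 5950 and Σi² = 2197250 − 1182180 = 1015070.
(7·1015070 − 5·5950) / 2 = 7075740/2 = 3537870.

3537870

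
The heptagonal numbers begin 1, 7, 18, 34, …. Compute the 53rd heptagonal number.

6943

The 53rd heptagonal number is n(5n−3)/2 with n = 53.
53·(5·53 − 3)/2 = 53·262/2 = 53·131 = 6943.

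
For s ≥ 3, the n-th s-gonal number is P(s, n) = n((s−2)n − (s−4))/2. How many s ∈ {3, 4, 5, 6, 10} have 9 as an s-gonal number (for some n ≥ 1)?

1

s = 3: P(3, 3) = 6 and P(3, 4) = 10; 9 is not s-gonal.
s = 4: P(4, 3) = 9. ✓
s = 5: P(5, 2) = 5 and P(5, 3) = 12; 9 is not s-gonal.
s = 6: P(6, 2) = 6 and P(6, 3) = 15; 9 is not s-gonal.
s = 10: P(10, 1) = 1 and P(10, 2) = 10; 9 is not s-gonal.
Hits: s ∈ {4} → 1.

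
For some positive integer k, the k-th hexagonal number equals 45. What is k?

5

Set n(2n−1) = 45, giving 2n² − n − 45 = 0.
The discriminant is 1 + 8·45 = 361, and √361 = 19.
So n = (1 + 19) / 4 = 20/4 = 5.
Check: 5·(2·5 − 1) = 45. ✓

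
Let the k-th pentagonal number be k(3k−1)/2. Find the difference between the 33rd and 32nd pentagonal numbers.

Consecutive pentagonal numbers differ by 3n − 2: here 3·33 − 2 = 97.

97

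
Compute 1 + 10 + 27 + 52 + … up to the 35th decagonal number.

57750

Σ i(4i−3) = 4Σi² − 3Σi over i = 1..35.
Σi = 630 and Σi² = 14910.
4·14910 − 3·630 = 57750.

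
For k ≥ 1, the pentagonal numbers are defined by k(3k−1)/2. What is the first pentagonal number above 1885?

Solve n(3n−1)/2 > 1885 for integer n.
The largest n with value ≤ 1885 is 35 (since 1820 ≤ 1885 < 1926), so the first above is n = 36, value 1926.

1926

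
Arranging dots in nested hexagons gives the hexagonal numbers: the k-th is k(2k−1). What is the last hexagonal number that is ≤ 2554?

Solve n(2n−1) ≤ 2554 for integer n.
n = 35 gives 2415 ≤ 2554, while n = 36 gives 2556 > 2554; so the answer is 2415.

2415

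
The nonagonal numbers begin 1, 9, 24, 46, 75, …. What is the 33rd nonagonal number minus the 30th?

33·(7·33 − 5)/2 = 3729 and 30·(7·30 − 5)/2 = 3075.
Difference: 3729 − 3075 = 654.

654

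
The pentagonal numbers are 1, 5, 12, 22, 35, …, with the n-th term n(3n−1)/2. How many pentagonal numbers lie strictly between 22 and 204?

The n-th pentagonal number is n(3n−1)/2.
Smallest index with value > 22: n = 5 (giving 35).
Largest index with value < 204: n = 11 (giving 176).
Indices 5 through 11: 7 terms.

7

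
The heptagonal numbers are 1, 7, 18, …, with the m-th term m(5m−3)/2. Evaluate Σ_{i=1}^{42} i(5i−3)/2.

62608

Σ i(5i−3)/2 = (5Σi² − 3Σi) / 2 over i = 1..42.
Σi = 903 and Σi² = 25585.
(5·25585 − 3·903) / 2 = 125216/2 = 62608.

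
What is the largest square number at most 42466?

42436

Solve n² ≤ 42466 for integer n.
n = 206 gives 42436 ≤ 42466, while n = 207 gives 42849 > 42466; so the answer is 42436.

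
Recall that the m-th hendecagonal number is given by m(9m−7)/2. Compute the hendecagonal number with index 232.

241396

The 232nd hendecagonal number is n(9n−7)/2 with n = 232.
232·(9·232 − 7)/2 = 232·2081/2 = 241396.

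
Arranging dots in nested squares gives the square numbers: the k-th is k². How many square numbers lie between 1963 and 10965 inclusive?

60

The n-th square number is n².
Smallest index with value ≥ 1963: n = 45 (giving 2025).
Largest index with value ≤ 10965: n = 104 (giving 10816).
Indices 45 through 104: 60 terms.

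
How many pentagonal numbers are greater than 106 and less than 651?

The n-th pentagonal number is n(3n−1)/2.
Smallest index with value > 106: n = 9 (giving 117).
Largest index with value < 651: n = 20 (giving 590).
Indices 9 through 20: 12 terms.

12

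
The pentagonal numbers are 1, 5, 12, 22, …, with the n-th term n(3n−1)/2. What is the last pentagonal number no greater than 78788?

78547

Solve n(3n−1)/2 ≤ 78788 for integer n.
n = 229 gives 78547 ≤ 78788, while n = 230 gives 79235 > 78788; so the answer is 78547.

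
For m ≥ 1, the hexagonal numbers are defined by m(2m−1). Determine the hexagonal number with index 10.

10·(2·10 − 1) = 10·19 = 190.

190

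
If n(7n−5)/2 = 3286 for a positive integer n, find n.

31

Set n(7n−5)/2 = 3286, giving 7n² − 5n − 6572 = 0.
So n = (5 + 429) / 14 = 434/14 = 31.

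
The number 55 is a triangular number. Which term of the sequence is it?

10

Set n(n+1)/2 = 55, giving n² + n − 110 = 0.
The discriminant is 1 + 8·55 = 441, and √441 = 21.
So n = (-1 + 21) / 2 = 20/2 = 10.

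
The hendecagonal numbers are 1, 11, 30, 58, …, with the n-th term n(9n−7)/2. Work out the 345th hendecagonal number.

The 345th hendecagonal number is n(9n−7)/2 with n = 345.
345·(9·345 − 7)/2 = 345·3098/2 = 345·1549 = 534405.

534405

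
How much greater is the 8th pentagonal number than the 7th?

Consecutive pentagonal numbers differ by 3n − 2: here 3·8 − 2 = 22.

22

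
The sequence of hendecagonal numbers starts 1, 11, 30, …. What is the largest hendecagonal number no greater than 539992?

Solve n(9n−7)/2 ≤ 539992 for integer n.
n = 346 gives 537511 ≤ 539992, while n = 347 gives 540626 > 539992; so the answer is 537511.

537511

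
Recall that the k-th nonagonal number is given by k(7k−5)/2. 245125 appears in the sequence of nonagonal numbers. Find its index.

265

Set n(7n−5)/2 = 245125, giving 7n² − 5n − 490250 = 0.
The discriminant is 25 + 56·245125 = 13727025, and √13727025 = 3705.
So n = (5 + 3705) / 14 = 3710/14 = 265.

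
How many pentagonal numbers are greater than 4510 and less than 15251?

45

The n-th pentagonal number is n(3n−1)/2.
Smallest index with value > 4510: n = 56 (giving 4676).
Largest index with value < 15251: n = 100 (giving 14950).
Indices 56 through 100: 45 terms.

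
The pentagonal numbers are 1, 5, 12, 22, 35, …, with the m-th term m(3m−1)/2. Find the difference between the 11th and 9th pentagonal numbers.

59

11·(3·11 − 1)/2 = 176 and 9·(3·9 − 1)/2 = 117.
Difference: 176 − 117 = 59.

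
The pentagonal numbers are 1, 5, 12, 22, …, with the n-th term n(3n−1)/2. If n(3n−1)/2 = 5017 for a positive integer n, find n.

58

Set n(3n−1)/2 = 5017, giving 3n² − n − 10034 = 0.
The discriminant is 1 + 24·5017 = 120409, and √120409 = 347.
So n = (1 + 347) / 6 = 348/6 = 58.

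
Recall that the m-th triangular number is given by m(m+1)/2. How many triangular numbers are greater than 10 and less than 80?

The n-th triangular number is n(n+1)/2.
Smallest index with value > 10: n = 5 (giving 15).
Largest index with value < 80: n = 12 (giving 78).
Indices 5 through 12: 8 terms.

8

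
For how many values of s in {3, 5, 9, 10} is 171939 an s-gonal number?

s = 3: P(3, 585) = 171405 and P(3, 586) = 171991; 171939 is not s-gonal.
s = 5: P(5, 338) = 171197 and P(5, 339) = 172212; 171939 is not s-gonal.
s = 9: P(9, 222) = 171939. ✓
s = 10: P(10, 207) = 170775 and P(10, 208) = 172432; 171939 is not s-gonal.
Hits: s ∈ {9} → 1.

1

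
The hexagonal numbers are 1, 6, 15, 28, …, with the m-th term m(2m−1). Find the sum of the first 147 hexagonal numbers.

Σ i(2i−1) = 2Σi² − Σi over i = 1..147.
Σi = 10878 and Σi² = 1069670.
2·1069670 − 1·10878 = 2128462.

2128462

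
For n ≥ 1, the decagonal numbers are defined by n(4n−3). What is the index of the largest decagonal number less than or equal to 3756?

Solve n(4n−3) ≤ 3756 for integer n.
n = 31 gives 3751 ≤ 3756, while n = 32 gives 4000 > 3756; so the answer is index 31.

31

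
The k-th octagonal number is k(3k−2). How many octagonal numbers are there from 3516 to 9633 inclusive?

23

The n-th octagonal number is n(3n−2).
Smallest index with value ≥ 3516: n = 35 (giving 3605).
Largest index with value ≤ 9633: n = 57 (giving 9633).
Indices 35 through 57: 23 terms.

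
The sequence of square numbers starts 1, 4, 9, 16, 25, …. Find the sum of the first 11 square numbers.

Σ_{i=1}^{11} i² = 11·12·23/6 = 506.

506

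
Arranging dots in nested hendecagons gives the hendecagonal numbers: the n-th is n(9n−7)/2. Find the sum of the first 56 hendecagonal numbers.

264936

Σ i(9i−7)/2 = (9Σi² − 7Σi) / 2 over i = 1..56.
Σi = 1596 and Σi² = 60116.
(9·60116 − 7·1596) / 2 = 529872/2 = 264936.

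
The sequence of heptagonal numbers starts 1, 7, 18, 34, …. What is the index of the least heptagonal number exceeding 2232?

31

Solve n(5n−3)/2 > 2232 for integer n.
The largest n with value ≤ 2232 is 30 (since 2205 ≤ 2232 < 2356), so the first above is n = 31, value 2356.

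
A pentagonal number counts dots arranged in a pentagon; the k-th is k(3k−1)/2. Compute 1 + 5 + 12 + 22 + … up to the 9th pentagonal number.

405

Σ i(3i−1)/2 = (3Σi² − Σi) / 2 over i = 1..9.
Σi = 45 and Σi² = 285.
(3·285 − 1·45) / 2 = 810/2 = 405.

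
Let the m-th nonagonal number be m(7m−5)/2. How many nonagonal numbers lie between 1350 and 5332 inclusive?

The n-th nonagonal number is n(7n−5)/2.
Smallest index with value ≥ 1350: n = 20 (giving 1350).
Largest index with value ≤ 5332: n = 39 (giving 5226).
Indices 20 through 39: 20 terms.

20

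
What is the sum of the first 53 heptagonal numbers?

Σ i(5i−3)/2 = (5Σi² − 3Σi) / 2 over i = 1..53.
Σi = 1431 and Σi² = 51039.
(5·51039 − 3·1431) / 2 = 250902/2 = 125451.

125451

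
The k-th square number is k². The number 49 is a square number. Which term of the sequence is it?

7

We need n² = 49, so n = √49 = 7.
Check: 7² = 49. ✓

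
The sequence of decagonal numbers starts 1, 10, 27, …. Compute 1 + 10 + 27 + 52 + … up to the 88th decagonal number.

912428

Σ i(4i−3) = 4Σi² − 3Σi over i = 1..88.
Σi = 3916 and Σi² = 231044.
4·231044 − 3·3916 = 912428.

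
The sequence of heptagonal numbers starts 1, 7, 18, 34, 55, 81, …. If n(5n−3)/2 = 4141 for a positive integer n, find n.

41

Set n(5n−3)/2 = 4141, giving 5n² − 3n − 8282 = 0.
So n = (3 + 407) / 10 = 410/10 = 41.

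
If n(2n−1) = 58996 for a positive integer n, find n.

172

Set n(2n−1) = 58996, giving 2n² − n − 58996 = 0.
So n = (1 + 687) / 4 = 688/4 = 172.
Check: 172·(2·172 − 1) = 58996. ✓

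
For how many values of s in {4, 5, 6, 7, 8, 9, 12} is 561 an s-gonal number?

2

s = 4: P(4, 23) = 529 and P(4, 24) = 576; 561 is not s-gonal.
s = 5: P(5, 19) = 532 and P(5, 20) = 590; 561 is not s-gonal.
s = 6: P(6, 17) = 561. ✓
s = 7: P(7, 15) = 540 and P(7, 16) = 616; 561 is not s-gonal.
s = 8: P(8, 14) = 560 and P(8, 15) = 645; 561 is not s-gonal.
s = 9: P(9, 13) = 559 and P(9, 14) = 651; 561 is not s-gonal.
s = 12: P(12, 11) = 561. ✓
Hits: s ∈ {6, 12} → 2.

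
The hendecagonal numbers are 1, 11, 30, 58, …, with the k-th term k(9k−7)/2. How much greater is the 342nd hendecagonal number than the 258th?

226506

342·(9·342 − 7)/2 = 525141 and 258·(9·258 − 7)/2 = 298635.
Difference: 525141 − 298635 = 226506.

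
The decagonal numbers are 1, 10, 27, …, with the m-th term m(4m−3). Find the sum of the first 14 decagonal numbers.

Σ i(4i−3) = 4Σi² − 3Σi over i = 1..14.
Σi = 105 and Σi² = 1015.
4·1015 − 3·105 = 3745.

3745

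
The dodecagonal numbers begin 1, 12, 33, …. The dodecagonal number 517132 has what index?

Set n(5n−4) = 517132, giving 5n² − 4n − 517132 = 0.
So n = (4 + 3216) / 10 = 3220/10 = 322.
Check: 322·(5·322 − 4) = 517132. ✓

322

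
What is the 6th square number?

The 6th square number is n² with n = 6.
6² = 36.

36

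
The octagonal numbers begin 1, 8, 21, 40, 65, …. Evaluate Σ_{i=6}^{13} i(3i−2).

2140

Σ i(3i−2) = 3Σi² − 2Σi over i = 6..13.
Σi = 91 − 15 = 76 and Σi² = 819 − 55 = 764.
3·764 − 2·76 = 2140.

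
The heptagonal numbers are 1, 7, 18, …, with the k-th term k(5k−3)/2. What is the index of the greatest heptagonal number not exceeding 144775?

Solve n(5n−3)/2 ≤ 144775 for integer n.
n = 240 gives 143640 ≤ 144775, while n = 241 gives 144841 > 144775; so the answer is index 240.

240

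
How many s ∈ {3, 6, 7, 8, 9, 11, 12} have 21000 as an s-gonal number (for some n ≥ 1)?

s = 3: P(3, 204) = 20910 and P(3, 205) = 21115; 21000 is not s-gonal.
s = 6: P(6, 102) = 20706 and P(6, 103) = 21115; 21000 is not s-gonal.
s = 7: P(7, 91) = 20566 and P(7, 92) = 21022; 21000 is not s-gonal.
s = 8: P(8, 84) = 21000. ✓
s = 9: P(9, 77) = 20559 and P(9, 78) = 21099; 21000 is not s-gonal.
s = 11: P(11, 68) = 20570 and P(11, 69) = 21183; 21000 is not s-gonal.
s = 12: P(12, 65) = 20865 and P(12, 66) = 21516; 21000 is not s-gonal.
Hits: s ∈ {8} → 1.

1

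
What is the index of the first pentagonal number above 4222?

Solve n(3n−1)/2 > 4222 for integer n.
The largest n with value ≤ 4222 is 53 (since 4187 ≤ 4222 < 4347), so the first above is n = 54, value 4347.

54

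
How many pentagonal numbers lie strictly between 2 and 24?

3

The n-th pentagonal number is n(3n−1)/2.
Smallest index with value > 2: n = 2 (giving 5).
Largest index with value < 24: n = 4 (giving 22).
Indices 2 through 4: 3 terms.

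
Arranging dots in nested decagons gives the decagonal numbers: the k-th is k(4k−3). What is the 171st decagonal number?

The 171st decagonal number is n(4n−3) with n = 171.
171·(4·171 − 3) = 171·681 = 116451.

116451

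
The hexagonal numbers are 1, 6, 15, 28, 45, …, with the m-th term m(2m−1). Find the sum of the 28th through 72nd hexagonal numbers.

Σ i(2i−1) = 2Σi² − Σi over i = 28..72.
Σi = 2628 − 378 = 2250 and Σi² = 127020 − 6930 = 120090.
2·120090 − 1·2250 = 237930.

237930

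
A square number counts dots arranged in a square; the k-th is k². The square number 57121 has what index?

We need n² = 57121, so n = √57121 = 239.

239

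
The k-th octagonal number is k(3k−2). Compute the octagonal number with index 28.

The 28th octagonal number is n(3n−2) with n = 28.
28·(3·28 − 2) = 28·82 = 2296.

2296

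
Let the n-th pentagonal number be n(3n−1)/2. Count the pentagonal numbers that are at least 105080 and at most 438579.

The n-th pentagonal number is n(3n−1)/2.
Smallest index with value ≥ 105080: n = 265 (giving 105205).
Largest index with value ≤ 438579: n = 540 (giving 437130).
Indices 265 through 540: 276 terms.

276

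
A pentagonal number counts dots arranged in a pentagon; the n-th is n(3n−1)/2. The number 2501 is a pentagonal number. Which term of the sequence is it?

41

Set n(3n−1)/2 = 2501, giving 3n² − n − 5002 = 0.
The discriminant is 1 + 24·2501 = 60025, and √60025 = 245.
So n = (1 + 245) / 6 = 246/6 = 41.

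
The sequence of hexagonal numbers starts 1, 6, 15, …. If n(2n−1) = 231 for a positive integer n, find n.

11

Set n(2n−1) = 231, giving 2n² − n − 231 = 0.
The discriminant is 1 + 8·231 = 1849, and √1849 = 43.
So n = (1 + 43) / 4 = 44/4 = 11.
Check: 11·(2·11 − 1) = 231. ✓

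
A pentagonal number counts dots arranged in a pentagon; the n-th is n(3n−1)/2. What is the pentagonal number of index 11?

The 11th pentagonal number is n(3n−1)/2 with n = 11.
11·(3·11 − 1)/2 = 11·32/2 = 11·16 = 176.

176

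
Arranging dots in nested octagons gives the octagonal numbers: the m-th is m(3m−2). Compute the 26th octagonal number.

The 26th octagonal number is n(3n−2) with n = 26.
26·(3·26 − 2) = 26·76 = 1976.

1976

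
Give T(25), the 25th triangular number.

325

25·26/2 = 650/2 = 325.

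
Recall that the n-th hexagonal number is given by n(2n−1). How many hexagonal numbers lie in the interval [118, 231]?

The n-th hexagonal number is n(2n−1).
Smallest index with value ≥ 118: n = 8 (giving 120).
Largest index with value ≤ 231: n = 11 (giving 231).
Indices 8 through 11: 4 terms.

4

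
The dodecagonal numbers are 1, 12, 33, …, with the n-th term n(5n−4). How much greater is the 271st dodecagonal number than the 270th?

Consecutive dodecagonal numbers differ by 10n − 9: here 10·271 − 9 = 2701.

2701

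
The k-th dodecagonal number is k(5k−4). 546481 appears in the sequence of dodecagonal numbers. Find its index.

331

Set n(5n−4) = 546481, giving 5n² − 4n − 546481 = 0.
The discriminant is 16 + 20·546481 = 10929636, and √10929636 = 3306.
So n = (4 + 3306) / 10 = 3310/10 = 331.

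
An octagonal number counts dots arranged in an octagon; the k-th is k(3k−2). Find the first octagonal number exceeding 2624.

Solve n(3n−2) > 2624 for integer n.
The largest n with value ≤ 2624 is 29 (since 2465 ≤ 2624 < 2640), so the first above is n = 30, value 2640.

2640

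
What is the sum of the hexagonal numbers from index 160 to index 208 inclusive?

Σ i(2i−1) = 2Σi² − Σi over i = 160..208.
Σi = 21736 − 12720 = 9016 and Σi² = 3021304 − 1352560 = 1668744.
2·1668744 − 1·9016 = 3328472.

3328472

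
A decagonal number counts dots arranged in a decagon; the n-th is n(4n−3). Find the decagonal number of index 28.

The 28th decagonal number is n(4n−3) with n = 28.
28·(4·28 − 3) = 28·109 = 3052.

3052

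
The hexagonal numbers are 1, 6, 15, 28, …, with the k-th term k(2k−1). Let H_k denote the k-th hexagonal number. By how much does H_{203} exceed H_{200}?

2415

203·(2·203 − 1) = 82215 and 200·(2·200 − 1) = 79800.
Difference: 82215 − 79800 = 2415.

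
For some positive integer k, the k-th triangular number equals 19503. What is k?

197

Set n(n+1)/2 = 19503, giving n² + n − 39006 = 0.
So n = (-1 + 395) / 2 = 394/2 = 197.
Check: 197·198/2 = 19503. ✓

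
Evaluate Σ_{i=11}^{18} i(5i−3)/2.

Σ i(5i−3)/2 = (5Σi² − 3Σi) / 2 over i = 11..18.
Σi = 171 − 55 = 116 and Σi² = 2109 − 385 = 1724.
(5·1724 − 3·116) / 2 = 8272/2 = 4136.

4136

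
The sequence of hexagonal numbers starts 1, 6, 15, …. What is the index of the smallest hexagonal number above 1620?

Solve n(2n−1) > 1620 for integer n.
The largest n with value ≤ 1620 is 28 (since 1540 ≤ 1620 < 1653), so the first above is n = 29, value 1653.

29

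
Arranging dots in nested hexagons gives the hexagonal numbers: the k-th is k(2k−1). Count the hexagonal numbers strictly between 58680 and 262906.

The n-th hexagonal number is n(2n−1).
Smallest index with value > 58680: n = 172 (giving 58996).
Largest index with value < 262906: n = 362 (giving 261726).
Indices 172 through 362: 191 terms.

191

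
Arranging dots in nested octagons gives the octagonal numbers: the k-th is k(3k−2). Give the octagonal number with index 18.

936

The 18th octagonal number is n(3n−2) with n = 18.
18·(3·18 − 2) = 18·52 = 936.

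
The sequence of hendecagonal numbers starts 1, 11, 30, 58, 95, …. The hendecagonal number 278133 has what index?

Set n(9n−7)/2 = 278133, giving 9n² − 7n − 556266 = 0.
The discriminant is 49 + 72·278133 = 20025625, and √20025625 = 4475.
So n = (7 + 4475) / 18 = 4482/18 = 249.

249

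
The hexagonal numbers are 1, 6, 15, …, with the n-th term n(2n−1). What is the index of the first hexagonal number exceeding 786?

Solve n(2n−1) > 786 for integer n.
The largest n with value ≤ 786 is 20 (since 780 ≤ 786 < 861), so the first above is n = 21, value 861.

21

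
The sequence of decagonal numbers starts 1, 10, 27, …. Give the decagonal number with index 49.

49·(4·49 − 3) = 49·193 = 9457.

9457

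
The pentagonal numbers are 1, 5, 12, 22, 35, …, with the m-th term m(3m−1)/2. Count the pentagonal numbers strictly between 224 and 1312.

17

The n-th pentagonal number is n(3n−1)/2.
Smallest index with value > 224: n = 13 (giving 247).
Largest index with value < 1312: n = 29 (giving 1247).
Indices 13 through 29: 17 terms.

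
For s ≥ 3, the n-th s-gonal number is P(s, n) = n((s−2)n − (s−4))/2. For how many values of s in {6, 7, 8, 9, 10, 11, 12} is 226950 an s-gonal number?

1

s = 6: P(6, 337) = 226801 and P(6, 338) = 228150; 226950 is not s-gonal.
s = 7: P(7, 301) = 226051 and P(7, 302) = 227557; 226950 is not s-gonal.
s = 8: P(8, 275) = 226325 and P(8, 276) = 227976; 226950 is not s-gonal.
s = 9: P(9, 255) = 226950. ✓
s = 10: P(10, 238) = 225862 and P(10, 239) = 227767; 226950 is not s-gonal.
s = 11: P(11, 224) = 225008 and P(11, 225) = 227025; 226950 is not s-gonal.
s = 12: P(12, 213) = 225993 and P(12, 214) = 228124; 226950 is not s-gonal.
Hits: s ∈ {9} → 1.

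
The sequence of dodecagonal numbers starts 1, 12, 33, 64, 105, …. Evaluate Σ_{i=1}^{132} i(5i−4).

3841838

Σ i(5i−4) = 5Σi² − 4Σi over i = 1..132.
Σi = 8778 and Σi² = 775390.
5·775390 − 4·8778 = 3841838.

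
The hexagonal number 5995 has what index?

Set n(2n−1) = 5995, giving 2n² − n − 5995 = 0.
The discriminant is 1 + 8·5995 = 47961, and √47961 = 219.
So n = (1 + 219) / 4 = 220/4 = 55.
Check: 55·(2·55 − 1) = 5995. ✓

55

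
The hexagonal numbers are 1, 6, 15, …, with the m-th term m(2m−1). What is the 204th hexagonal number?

83028

The 204th hexagonal number is n(2n−1) with n = 204.
204·(2·204 − 1) = 204·407 = 83028.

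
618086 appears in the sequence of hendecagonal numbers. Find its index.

Set n(9n−7)/2 = 618086, giving 9n² − 7n − 1236172 = 0.
So n = (7 + 6671) / 18 = 6678/18 = 371.

371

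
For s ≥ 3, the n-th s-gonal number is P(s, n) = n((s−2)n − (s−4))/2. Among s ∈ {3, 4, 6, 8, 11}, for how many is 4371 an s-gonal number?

2

s = 3: P(3, 93) = 4371. ✓
s = 4: P(4, 66) = 4356 and P(4, 67) = 4489; 4371 is not s-gonal.
s = 6: P(6, 47) = 4371. ✓
s = 8: P(8, 38) = 4256 and P(8, 39) = 4485; 4371 is not s-gonal.
s = 11: P(11, 31) = 4216 and P(11, 32) = 4496; 4371 is not s-gonal.
Hits: s ∈ {3, 6} → 2.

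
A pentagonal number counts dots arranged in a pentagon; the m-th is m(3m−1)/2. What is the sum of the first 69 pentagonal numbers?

Σ i(3i−1)/2 = (3Σi² − Σi) / 2 over i = 1..69.
Σi = 2415 and Σi² = 111895.
(3·111895 − 1·2415) / 2 = 333270/2 = 166635.

166635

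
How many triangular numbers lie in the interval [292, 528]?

9

The n-th triangular number is n(n+1)/2.
Smallest index with value ≥ 292: n = 24 (giving 300).
Largest index with value ≤ 528: n = 32 (giving 528).
Indices 24 through 32: 9 terms.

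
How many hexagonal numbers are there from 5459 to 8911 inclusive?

The n-th hexagonal number is n(2n−1).
Smallest index with value ≥ 5459: n = 53 (giving 5565).
Largest index with value ≤ 8911: n = 67 (giving 8911).
Indices 53 through 67: 15 terms.

15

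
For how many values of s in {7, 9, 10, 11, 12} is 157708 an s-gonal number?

1

s = 7: P(7, 251) = 157126 and P(7, 252) = 158382; 157708 is not s-gonal.
s = 9: P(9, 212) = 156774 and P(9, 213) = 158259; 157708 is not s-gonal.
s = 10: P(10, 198) = 156222 and P(10, 199) = 157807; 157708 is not s-gonal.
s = 11: P(11, 187) = 156706 and P(11, 188) = 158390; 157708 is not s-gonal.
s = 12: P(12, 178) = 157708. ✓
Hits: s ∈ {12} → 1.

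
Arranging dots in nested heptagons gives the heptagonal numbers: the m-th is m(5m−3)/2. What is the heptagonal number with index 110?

The 110th heptagonal number is n(5n−3)/2 with n = 110.
110·(5·110 − 3)/2 = 110·547/2 = 30085.

30085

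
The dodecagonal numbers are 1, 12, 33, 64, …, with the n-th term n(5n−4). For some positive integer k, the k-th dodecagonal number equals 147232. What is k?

172

Set n(5n−4) = 147232, giving 5n² − 4n − 147232 = 0.
The discriminant is 16 + 20·147232 = 2944656, and √2944656 = 1716.
So n = (4 + 1716) / 10 = 1720/10 = 172.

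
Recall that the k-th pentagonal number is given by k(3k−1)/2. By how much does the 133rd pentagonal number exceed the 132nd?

397

Consecutive pentagonal numbers differ by 3n − 2: here 3·133 − 2 = 397.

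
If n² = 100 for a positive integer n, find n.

We need n² = 100, so n = √100 = 10.
Check: 10² = 100. ✓

10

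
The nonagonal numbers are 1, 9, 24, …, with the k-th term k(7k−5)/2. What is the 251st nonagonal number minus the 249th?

251·(7·251 − 5)/2 = 219876 and 249·(7·249 − 5)/2 = 216381.
Difference: 219876 − 216381 = 3495.

3495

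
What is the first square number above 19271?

19321

Solve n² > 19271 for integer n.
The largest n with value ≤ 19271 is 138 (since 19044 ≤ 19271 < 19321), so the first above is n = 139, value 19321.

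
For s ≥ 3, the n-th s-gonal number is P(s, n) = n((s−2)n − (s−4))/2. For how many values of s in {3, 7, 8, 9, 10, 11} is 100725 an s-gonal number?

s = 3: P(3, 448) = 100576 and P(3, 449) = 101025; 100725 is not s-gonal.
s = 7: P(7, 201) = 100701 and P(7, 202) = 101707; 100725 is not s-gonal.
s = 8: P(8, 183) = 100101 and P(8, 184) = 101200; 100725 is not s-gonal.
s = 9: P(9, 170) = 100725. ✓
s = 10: P(10, 159) = 100647 and P(10, 160) = 101920; 100725 is not s-gonal.
s = 11: P(11, 150) = 100725. ✓
Hits: s ∈ {9, 11} → 2.

2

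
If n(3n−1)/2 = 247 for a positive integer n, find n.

13

Set n(3n−1)/2 = 247, giving 3n² − n − 494 = 0.
The discriminant is 1 + 24·247 = 5929, and √5929 = 77.
So n = (1 + 77) / 6 = 78/6 = 13.
Check: 13·(3·13 − 1)/2 = 247. ✓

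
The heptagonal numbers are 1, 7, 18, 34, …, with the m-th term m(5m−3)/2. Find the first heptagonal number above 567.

616

Solve n(5n−3)/2 > 567 for integer n.
The largest n with value ≤ 567 is 15 (since 540 ≤ 567 < 616), so the first above is n = 16, value 616.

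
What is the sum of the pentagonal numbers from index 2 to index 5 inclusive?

Σ i(3i−1)/2 = (3Σi² − Σi) / 2 over i = 2..5.
Σi = 15 − 1 = 14 and Σi² = 55 − 1 = 54.
(3·54 − 1·14) / 2 = 148/2 = 74.

74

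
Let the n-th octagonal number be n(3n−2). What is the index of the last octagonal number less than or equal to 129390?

208

Solve n(3n−2) ≤ 129390 for integer n.
n = 208 gives 129376 ≤ 129390, while n = 209 gives 130625 > 129390; so the answer is index 208.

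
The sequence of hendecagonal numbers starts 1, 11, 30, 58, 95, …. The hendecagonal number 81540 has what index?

Set n(9n−7)/2 = 81540, giving 9n² − 7n − 163080 = 0.
The discriminant is 49 + 72·81540 = 5870929, and √5870929 = 2423.
So n = (7 + 2423) / 18 = 2430/18 = 135.

135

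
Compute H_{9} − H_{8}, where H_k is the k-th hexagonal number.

33

Consecutive hexagonal numbers differ by 4n − 3: here 4·9 − 3 = 33.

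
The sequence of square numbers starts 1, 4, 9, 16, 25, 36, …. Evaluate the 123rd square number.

15129

The 123rd square number is n² with n = 123.
123² = 15129.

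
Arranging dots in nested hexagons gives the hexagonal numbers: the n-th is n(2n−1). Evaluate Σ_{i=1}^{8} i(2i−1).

Σ i(2i−1) = 2Σi² − Σi over i = 1..8.
Σi = 36 and Σi² = 204.
2·204 − 1·36 = 372.

372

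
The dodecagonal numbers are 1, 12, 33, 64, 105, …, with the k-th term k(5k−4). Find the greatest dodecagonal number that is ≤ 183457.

Solve n(5n−4) ≤ 183457 for integer n.
n = 191 gives 181641 ≤ 183457, while n = 192 gives 183552 > 183457; so the answer is 181641.

181641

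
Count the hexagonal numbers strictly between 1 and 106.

6

The n-th hexagonal number is n(2n−1).
Smallest index with value > 1: n = 2 (giving 6).
Largest index with value < 106: n = 7 (giving 91).
Indices 2 through 7: 6 terms.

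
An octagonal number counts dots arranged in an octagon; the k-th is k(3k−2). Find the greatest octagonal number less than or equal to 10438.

Solve n(3n−2) ≤ 10438 for integer n.
n = 59 gives 10325 ≤ 10438, while n = 60 gives 10680 > 10438; so the answer is 10325.

10325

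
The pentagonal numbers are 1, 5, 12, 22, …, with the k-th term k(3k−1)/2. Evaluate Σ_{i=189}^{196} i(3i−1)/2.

Σ i(3i−1)/2 = (3Σi² − Σi) / 2 over i = 189..196.
Σi = 19306 − 17766 = 1540 and Σi² = 2529086 − 2232594 = 296492.
(3·296492 − 1·1540) / 2 = 887936/2 = 443968.

443968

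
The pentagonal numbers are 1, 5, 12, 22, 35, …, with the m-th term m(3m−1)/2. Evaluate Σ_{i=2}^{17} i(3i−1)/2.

Σ i(3i−1)/2 = (3Σi² − Σi) / 2 over i = 2..17.
Σi = 153 − 1 = 152 and Σi² = 1785 − 1 = 1784.
(3·1784 − 1·152) / 2 = 5200/2 = 2600.

2600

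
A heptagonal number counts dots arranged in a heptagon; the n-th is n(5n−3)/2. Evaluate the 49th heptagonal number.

The 49th heptagonal number is n(5n−3)/2 with n = 49.
49·(5·49 − 3)/2 = 49·242/2 = 49·121 = 5929.

5929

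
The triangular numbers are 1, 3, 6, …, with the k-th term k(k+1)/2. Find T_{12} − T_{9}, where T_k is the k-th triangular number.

12·13/2 = 78 and 9·10/2 = 45.
Difference: 78 − 45 = 33.

33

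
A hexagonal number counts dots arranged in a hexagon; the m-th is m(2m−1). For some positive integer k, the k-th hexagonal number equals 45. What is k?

Set n(2n−1) = 45, giving 2n² − n − 45 = 0.
So n = (1 + 19) / 4 = 20/4 = 5.

5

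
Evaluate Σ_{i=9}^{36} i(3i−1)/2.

Σ i(3i−1)/2 = (3Σi² − Σi) / 2 over i = 9..36.
Σi = 666 − 36 = 630 and Σi² = 16206 − 204 = 16002.
(3·16002 − 1·630) / 2 = 47376/2 = 23688.

23688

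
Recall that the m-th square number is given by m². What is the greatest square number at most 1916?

Solve n² ≤ 1916 for integer n.
n = 43 gives 1849 ≤ 1916, while n = 44 gives 1936 > 1916; so the answer is 1849.

1849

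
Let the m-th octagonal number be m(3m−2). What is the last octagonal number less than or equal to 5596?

5461

Solve n(3n−2) ≤ 5596 for integer n.
n = 43 gives 5461 ≤ 5596, while n = 44 gives 5720 > 5596; so the answer is 5461.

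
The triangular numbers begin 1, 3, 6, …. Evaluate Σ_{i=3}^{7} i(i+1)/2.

80

Σ i(i+1)/2 = (Σi² + Σi) / 2 over i = 3..7.
Σi = 28 − 3 = 25 and Σi² = 140 − 5 = 135.
(1·135 + 1·25) / 2 = 160/2 = 80.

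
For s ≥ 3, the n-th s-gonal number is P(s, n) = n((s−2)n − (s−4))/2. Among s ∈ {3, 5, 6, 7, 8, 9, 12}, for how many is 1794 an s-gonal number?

1

s = 3: P(3, 59) = 1770 and P(3, 60) = 1830; 1794 is not s-gonal.
s = 5: P(5, 34) = 1717 and P(5, 35) = 1820; 1794 is not s-gonal.
s = 6: P(6, 30) = 1770 and P(6, 31) = 1891; 1794 is not s-gonal.
s = 7: P(7, 27) = 1782 and P(7, 28) = 1918; 1794 is not s-gonal.
s = 8: P(8, 24) = 1680 and P(8, 25) = 1825; 1794 is not s-gonal.
s = 9: P(9, 23) = 1794. ✓
s = 12: P(12, 19) = 1729 and P(12, 20) = 1920; 1794 is not s-gonal.
Hits: s ∈ {9} → 1.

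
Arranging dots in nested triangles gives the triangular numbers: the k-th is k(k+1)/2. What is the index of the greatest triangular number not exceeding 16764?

182

Solve n(n+1)/2 ≤ 16764 for integer n.
n = 182 gives 16653 ≤ 16764, while n = 183 gives 16836 > 16764; so the answer is index 182.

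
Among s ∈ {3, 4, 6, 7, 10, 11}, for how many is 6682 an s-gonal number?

1

s = 3: P(3, 115) = 6670 and P(3, 116) = 6786; 6682 is not s-gonal.
s = 4: P(4, 81) = 6561 and P(4, 82) = 6724; 6682 is not s-gonal.
s = 6: P(6, 58) = 6670 and P(6, 59) = 6903; 6682 is not s-gonal.
s = 7: P(7, 52) = 6682. ✓
s = 10: P(10, 41) = 6601 and P(10, 42) = 6930; 6682 is not s-gonal.
s = 11: P(11, 38) = 6365 and P(11, 39) = 6708; 6682 is not s-gonal.
Hits: s ∈ {7} → 1.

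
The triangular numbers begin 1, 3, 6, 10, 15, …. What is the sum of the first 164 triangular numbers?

Σ i(i+1)/2 = (Σi² + Σi) / 2 over i = 1..164.
Σi = 13530 and Σi² = 1483790.
(1·1483790 + 1·13530) / 2 = 1497320/2 = 748660.

748660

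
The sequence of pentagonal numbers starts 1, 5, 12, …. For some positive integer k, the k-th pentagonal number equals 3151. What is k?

Set n(3n−1)/2 = 3151, giving 3n² − n − 6302 = 0.
The discriminant is 1 + 24·3151 = 75625, and √75625 = 275.
So n = (1 + 275) / 6 = 276/6 = 46.
Check: 46·(3·46 − 1)/2 = 3151. ✓

46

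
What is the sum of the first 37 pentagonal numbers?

26011

Σ i(3i−1)/2 = (3Σi² − Σi) / 2 over i = 1..37.
Σi = 703 and Σi² = 17575.
(3·17575 − 1·703) / 2 = 52022/2 = 26011.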